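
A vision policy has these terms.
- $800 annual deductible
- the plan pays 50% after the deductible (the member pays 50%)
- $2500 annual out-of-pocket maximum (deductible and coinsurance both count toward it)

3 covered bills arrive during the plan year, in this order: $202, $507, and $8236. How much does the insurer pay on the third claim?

$6445

Claim 1 — $202: all of it applies to the deductible. Cost to member: $202. OOP to date $202. Plan pays $202 − $202 = $0.
Claim 2 — $507: fully absorbed by the deductible. Member pays $507; OOP now $709. Plan pays $507 − $507 = $0.
Claim 3 — $8236: deductible takes $91, $8145 remains; member's 50% is $4072.50. Claim cost before the cap: $91 + $4072.50 = $4163.50. OOP would hit $4872.50 > $2500, so the cap limits the member to $2500 − $709 = $1791. Insurer: $8236 − $1791 = $6445.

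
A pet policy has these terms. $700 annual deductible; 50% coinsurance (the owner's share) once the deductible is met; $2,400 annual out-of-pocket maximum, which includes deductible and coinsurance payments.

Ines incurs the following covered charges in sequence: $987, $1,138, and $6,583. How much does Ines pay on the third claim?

$987.50

#1 ($987): $700 finishes the deductible; $287 goes to coinsurance; 50% of $287 = $143.50. Cost to owner: $843.50. OOP to date $843.50.
#2 ($1,138): deductible already satisfied, so owner's share is 50% × $1,138 = $569. Cost to owner: $569. OOP to date $1,412.50.
#3 ($6,583): deductible already satisfied, so owner's share is 50% × $6,583 = $3,291.50. Adding that to $1,412.50 gives $4,704, past the $2,400 cap; owner pays only $2,400 − $1,412.50 = $987.50.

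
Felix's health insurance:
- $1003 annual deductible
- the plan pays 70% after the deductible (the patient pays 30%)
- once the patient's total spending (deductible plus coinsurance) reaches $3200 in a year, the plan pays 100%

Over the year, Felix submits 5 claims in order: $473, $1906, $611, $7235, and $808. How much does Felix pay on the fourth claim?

Claim 1 — $473: entire amount goes to the deductible. Patient owes $473 (running OOP $473).
Claim 2 — $1906: deductible takes $530, $1376 remains; coinsurance $1376 × 30% = $412.80. Patient pays $942.80; OOP now $1415.80.
Claim 3 — $611: deductible already satisfied, so patient's share is 30% × $611 = $183.30. Patient pays $183.30; OOP now $1599.10.
Claim 4 — $7235: deductible already satisfied, so patient's share is 30% × $7235 = $2170.50. Adding that to $1599.10 gives $3769.60, past the $3200 cap; patient pays only $3200 − $1599.10 = $1600.90.

$1600.90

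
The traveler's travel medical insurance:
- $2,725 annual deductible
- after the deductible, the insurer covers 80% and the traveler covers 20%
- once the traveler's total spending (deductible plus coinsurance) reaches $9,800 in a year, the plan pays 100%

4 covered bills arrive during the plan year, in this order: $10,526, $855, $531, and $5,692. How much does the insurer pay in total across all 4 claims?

$11,903.20

#1 ($10,526): $2,725 finishes the deductible; $7,801 goes to coinsurance; 20% of $7,801 = $1,560.20. Traveler pays $4,285.20; OOP now $4,285.20. Insurer: $10,526 − $4,285.20 = $6,240.80.
#2 ($855): deductible already satisfied, so traveler's share is 20% × $855 = $171. Traveler owes $171 (running OOP $4,456.20). Plan pays $855 − $171 = $684.
#3 ($531): deductible met; 20% of $531 = $106.20. Cost to traveler: $106.20. OOP to date $4,562.40. Plan pays $531 − $106.20 = $424.80.
#4 ($5,692): deductible already satisfied, so traveler's share is 20% × $5,692 = $1,138.40. Traveler owes $1,138.40 (running OOP $5,700.80). Plan pays $5,692 − $1,138.40 = $4,553.60.
Insurer total = bills − traveler's total = $17,604 − $5,700.80 = $11,903.20.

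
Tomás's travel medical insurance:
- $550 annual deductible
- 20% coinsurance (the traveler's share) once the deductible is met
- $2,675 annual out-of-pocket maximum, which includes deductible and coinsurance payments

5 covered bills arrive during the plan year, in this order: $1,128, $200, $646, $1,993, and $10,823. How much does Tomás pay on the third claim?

Claim 1 ($1,128): $550 finishes the deductible; $578 goes to coinsurance; traveler's 20% is $115.60. Cost to traveler: $665.60. OOP to date $665.60.
Claim 2 ($200): 20% coinsurance on $200 = $40. Traveler pays $40; OOP now $705.60.
Claim 3 ($646): deductible met; 20% of $646 = $129.20. Traveler pays $129.20; OOP now $834.80.

$129.20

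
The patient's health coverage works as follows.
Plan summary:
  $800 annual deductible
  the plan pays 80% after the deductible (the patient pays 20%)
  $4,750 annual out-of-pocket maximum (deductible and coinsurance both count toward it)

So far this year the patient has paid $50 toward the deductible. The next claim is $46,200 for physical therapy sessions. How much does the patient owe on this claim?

$4,700

$50 of the $800 deductible is already met, leaving $750.
The remaining $45,450 (= $46,200 − $750) moves to coinsurance.
20% of $45,450 = $9,090 falls to the patient.
So the patient owes $750 + $9,090 = $9,840 before any cap.
That would bring total out-of-pocket to $9,890, past the $4,750 cap. The patient is capped at $4,750 − $50 = $4,700 on this claim.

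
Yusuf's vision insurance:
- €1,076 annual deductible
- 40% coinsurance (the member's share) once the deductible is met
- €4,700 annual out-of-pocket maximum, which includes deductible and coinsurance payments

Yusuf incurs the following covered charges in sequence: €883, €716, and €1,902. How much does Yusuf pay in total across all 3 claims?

#1 (€883): entire amount goes to the deductible. Member pays €883; OOP now €883.
#2 (€716): €193 to deductible, leaving €523; 40% of €523 = €209.20. Member owes €402.20 (running OOP €1,285.20).
#3 (€1,902): deductible already satisfied, so member's share is 40% × €1,902 = €760.80. Cost to member: €760.80. OOP to date €2,046.
Total paid by the member: €883 + €402.20 + €760.80 = €2,046.

€2,046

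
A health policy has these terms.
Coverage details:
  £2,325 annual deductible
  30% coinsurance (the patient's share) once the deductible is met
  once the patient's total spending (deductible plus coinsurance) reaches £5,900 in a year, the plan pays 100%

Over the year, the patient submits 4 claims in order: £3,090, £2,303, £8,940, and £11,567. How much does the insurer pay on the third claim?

Claim 1 — £3,090: £2,325 to deductible, leaving £765; coinsurance £765 × 30% = £229.50. Patient pays £2,554.50; OOP now £2,554.50. Plan pays £3,090 − £2,554.50 = £535.50.
Claim 2 — £2,303: deductible already satisfied, so patient's share is 30% × £2,303 = £690.90. Patient owes £690.90 (running OOP £3,245.40). Plan pays £2,303 − £690.90 = £1,612.10.
Claim 3 — £8,940: 30% coinsurance on £8,940 = £2,682. That would push OOP to £5,927.40, over the £5,900 cap, so patient pays £5,900 − £3,245.40 = £2,654.60. Insurer: £8,940 − £2,654.60 = £6,285.40.

£6,285.40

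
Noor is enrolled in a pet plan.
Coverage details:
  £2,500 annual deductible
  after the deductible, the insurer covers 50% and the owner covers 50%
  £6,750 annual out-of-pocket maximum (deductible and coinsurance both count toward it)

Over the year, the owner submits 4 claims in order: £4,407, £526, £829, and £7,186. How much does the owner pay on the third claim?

£414.50

Bill 1, £4,407: £2,500 to deductible, leaving £1,907; 50% of £1,907 = £953.50. Owner owes £3,453.50 (running OOP £3,453.50).
Bill 2, £526: deductible already satisfied, so owner's share is 50% × £526 = £263. Cost to owner: £263. OOP to date £3,716.50.
Bill 3, £829: 50% coinsurance on £829 = £414.50. Owner owes £414.50 (running OOP £4,131).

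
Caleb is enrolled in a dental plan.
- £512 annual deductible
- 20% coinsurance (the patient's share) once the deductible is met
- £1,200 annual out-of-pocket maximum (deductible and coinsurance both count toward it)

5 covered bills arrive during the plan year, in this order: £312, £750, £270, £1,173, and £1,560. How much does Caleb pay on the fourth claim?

#1 (£312): all of it applies to the deductible. Cost to patient: £312. OOP to date £312.
#2 (£750): deductible takes £200, £550 remains; coinsurance £550 × 20% = £110. Cost to patient: £310. OOP to date £622.
#3 (£270): 20% coinsurance on £270 = £54. Patient owes £54 (running OOP £676).
#4 (£1,173): 20% coinsurance on £1,173 = £234.60. Cost to patient: £234.60. OOP to date £910.60.

£234.60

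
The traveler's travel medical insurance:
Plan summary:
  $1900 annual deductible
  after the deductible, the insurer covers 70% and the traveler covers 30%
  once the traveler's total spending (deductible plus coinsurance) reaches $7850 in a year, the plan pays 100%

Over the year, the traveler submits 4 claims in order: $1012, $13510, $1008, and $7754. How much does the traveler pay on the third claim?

#1 ($1012): fully absorbed by the deductible. Traveler pays $1012; OOP now $1012.
#2 ($13510): deductible takes $888, $12622 remains; traveler's 30% is $3786.60. Cost to traveler: $4674.60. OOP to date $5686.60.
#3 ($1008): deductible already satisfied, so traveler's share is 30% × $1008 = $302.40. Cost to traveler: $302.40. OOP to date $5989.

$302.40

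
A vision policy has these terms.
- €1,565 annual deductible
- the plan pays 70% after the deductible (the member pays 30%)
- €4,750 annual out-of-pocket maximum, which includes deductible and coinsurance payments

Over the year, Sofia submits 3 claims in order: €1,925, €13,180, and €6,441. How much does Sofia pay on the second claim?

#1 (€1,925): deductible takes €1,565, €360 remains; 30% of €360 = €108. Member pays €1,673; OOP now €1,673.
#2 (€13,180): 30% coinsurance on €13,180 = €3,954. That would push OOP to €5,627, over the €4,750 cap, so member pays €4,750 − €1,673 = €3,077.

€3,077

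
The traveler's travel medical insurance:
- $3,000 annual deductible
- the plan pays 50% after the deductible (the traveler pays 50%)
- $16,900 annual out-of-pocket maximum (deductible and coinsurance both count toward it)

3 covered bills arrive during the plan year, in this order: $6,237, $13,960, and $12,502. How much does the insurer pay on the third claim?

$7,200.50

#1 ($6,237): $3,000 to deductible, leaving $3,237; 50% of $3,237 = $1,618.50. Traveler owes $4,618.50 (running OOP $4,618.50). Plan pays $6,237 − $4,618.50 = $1,618.50.
#2 ($13,960): deductible already satisfied, so traveler's share is 50% × $13,960 = $6,980. Traveler pays $6,980; OOP now $11,598.50. Insurer: $13,960 − $6,980 = $6,980.
#3 ($12,502): 50% coinsurance on $12,502 = $6,251. That would push OOP to $17,849.50, over the $16,900 cap, so traveler pays $16,900 − $11,598.50 = $5,301.50. Insurer: $12,502 − $5,301.50 = $7,200.50.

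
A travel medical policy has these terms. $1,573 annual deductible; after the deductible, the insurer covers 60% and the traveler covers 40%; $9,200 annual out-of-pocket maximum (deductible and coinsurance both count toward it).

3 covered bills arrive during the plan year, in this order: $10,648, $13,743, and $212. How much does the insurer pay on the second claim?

$9,746

Bill 1, $10,648: $1,573 finishes the deductible; $9,075 goes to coinsurance; 40% of $9,075 = $3,630. Traveler pays $5,203; OOP now $5,203. Insurer: $10,648 − $5,203 = $5,445.
Bill 2, $13,743: deductible already satisfied, so traveler's share is 40% × $13,743 = $5,497.20. OOP would hit $10,700.20 > $9,200, so the cap limits the traveler to $9,200 − $5,203 = $3,997. Plan pays $13,743 − $3,997 = $9,746.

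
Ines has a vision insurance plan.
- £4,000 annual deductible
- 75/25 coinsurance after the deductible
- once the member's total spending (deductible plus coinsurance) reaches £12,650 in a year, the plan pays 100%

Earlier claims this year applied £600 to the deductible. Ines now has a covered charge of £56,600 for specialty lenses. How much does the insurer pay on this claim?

Deductible still to meet: £4,000 − £600 = £3,400.
The remaining £53,200 (= £56,600 − £3,400) moves to coinsurance.
25% of £53,200 = £13,300 falls to the member.
So the member owes £3,400 + £13,300 = £16,700 before any cap.
That would bring total out-of-pocket to £17,300, past the £12,650 cap. The member is capped at £12,650 − £600 = £12,050 on this claim.
The plan picks up £56,600 − £12,050 = £44,550.

£44,550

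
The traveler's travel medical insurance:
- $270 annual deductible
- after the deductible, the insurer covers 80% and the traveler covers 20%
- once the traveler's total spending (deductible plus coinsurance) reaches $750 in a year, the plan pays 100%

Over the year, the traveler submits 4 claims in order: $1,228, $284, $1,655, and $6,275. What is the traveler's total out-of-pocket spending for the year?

$750

Bill 1, $1,228: deductible takes $270, $958 remains; coinsurance $958 × 20% = $191.60. Traveler owes $461.60 (running OOP $461.60).
Bill 2, $284: deductible met; 20% of $284 = $56.80. Traveler owes $56.80 (running OOP $518.40).
Bill 3, $1,655: deductible already satisfied, so traveler's share is 20% × $1,655 = $331. Adding that to $518.40 gives $849.40, past the $750 cap; traveler pays only $750 − $518.40 = $231.60.
Bill 4, $6,275: deductible already satisfied, so traveler's share is 20% × $6,275 = $1,255. That would push OOP to $2,005, over the $750 cap, so traveler pays $750 − $750 = $0.
Summing the traveler's payments: $461.60 + $56.80 + $231.60 + $0 = $750.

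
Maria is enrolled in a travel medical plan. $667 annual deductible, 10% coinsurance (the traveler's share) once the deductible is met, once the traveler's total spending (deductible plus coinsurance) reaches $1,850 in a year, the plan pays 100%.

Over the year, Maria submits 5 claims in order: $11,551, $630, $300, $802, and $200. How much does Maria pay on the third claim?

Claim 1 ($11,551): deductible takes $667, $10,884 remains; 10% of $10,884 = $1,088.40. Traveler pays $1,755.40; OOP now $1,755.40.
Claim 2 ($630): deductible already satisfied, so traveler's share is 10% × $630 = $63. Cost to traveler: $63. OOP to date $1,818.40.
Claim 3 ($300): deductible met; 10% of $300 = $30. Traveler owes $30 (running OOP $1,848.40).

$30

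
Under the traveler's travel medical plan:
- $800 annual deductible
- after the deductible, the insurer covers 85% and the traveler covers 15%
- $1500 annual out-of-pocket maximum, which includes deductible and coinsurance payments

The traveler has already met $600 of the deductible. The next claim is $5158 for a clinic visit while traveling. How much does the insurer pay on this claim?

$600 of the $800 deductible is already met, leaving $200.
The remaining $4958 (= $5158 − $200) moves to coinsurance.
15% of $4958 = $743.70 falls to the traveler.
Traveler responsibility before any cap: $200 + $743.70 = $943.70.
That would bring total out-of-pocket to $1543.70, past the $1500 cap. The traveler is capped at $1500 − $600 = $900 on this claim.
The plan picks up $5158 − $900 = $4258.

$4258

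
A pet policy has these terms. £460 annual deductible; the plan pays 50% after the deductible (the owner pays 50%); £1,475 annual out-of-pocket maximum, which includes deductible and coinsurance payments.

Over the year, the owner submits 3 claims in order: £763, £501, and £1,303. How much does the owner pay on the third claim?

Claim 1 (£763): £460 finishes the deductible; £303 goes to coinsurance; coinsurance £303 × 50% = £151.50. Owner owes £611.50 (running OOP £611.50).
Claim 2 (£501): 50% coinsurance on £501 = £250.50. Cost to owner: £250.50. OOP to date £862.
Claim 3 (£1,303): 50% coinsurance on £1,303 = £651.50. OOP would hit £1,513.50 > £1,475, so the cap limits the owner to £1,475 − £862 = £613.

£613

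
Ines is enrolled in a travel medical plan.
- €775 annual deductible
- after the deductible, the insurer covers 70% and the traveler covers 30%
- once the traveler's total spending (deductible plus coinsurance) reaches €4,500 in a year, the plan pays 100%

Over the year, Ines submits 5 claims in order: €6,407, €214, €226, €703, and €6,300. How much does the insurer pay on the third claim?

#1 (€6,407): €775 to deductible, leaving €5,632; 30% of €5,632 = €1,689.60. Traveler pays €2,464.60; OOP now €2,464.60. Plan pays €6,407 − €2,464.60 = €3,942.40.
#2 (€214): 30% coinsurance on €214 = €64.20. Cost to traveler: €64.20. OOP to date €2,528.80. Insurer: €214 − €64.20 = €149.80.
#3 (€226): deductible already satisfied, so traveler's share is 30% × €226 = €67.80. Traveler owes €67.80 (running OOP €2,596.60). Insurer: €226 − €67.80 = €158.20.

€158.20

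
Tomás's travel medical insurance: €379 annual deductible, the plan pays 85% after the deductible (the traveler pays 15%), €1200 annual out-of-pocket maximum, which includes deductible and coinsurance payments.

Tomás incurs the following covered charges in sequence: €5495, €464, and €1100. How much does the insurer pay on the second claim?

€410.40

Claim 1 (€5495): €379 finishes the deductible; €5116 goes to coinsurance; traveler's 15% is €767.40. Traveler pays €1146.40; OOP now €1146.40. Insurer: €5495 − €1146.40 = €4348.60.
Claim 2 (€464): deductible already satisfied, so traveler's share is 15% × €464 = €69.60. OOP would hit €1216 > €1200, so the cap limits the traveler to €1200 − €1146.40 = €53.60. Plan pays €464 − €53.60 = €410.40.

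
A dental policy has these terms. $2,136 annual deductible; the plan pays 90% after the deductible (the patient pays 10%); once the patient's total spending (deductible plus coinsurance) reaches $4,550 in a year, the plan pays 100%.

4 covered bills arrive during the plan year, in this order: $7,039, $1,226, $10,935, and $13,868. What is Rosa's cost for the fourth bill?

Claim 1 ($7,039): deductible takes $2,136, $4,903 remains; 10% of $4,903 = $490.30. Patient owes $2,626.30 (running OOP $2,626.30).
Claim 2 ($1,226): deductible met; 10% of $1,226 = $122.60. Patient pays $122.60; OOP now $2,748.90.
Claim 3 ($10,935): 10% coinsurance on $10,935 = $1,093.50. Patient owes $1,093.50 (running OOP $3,842.40).
Claim 4 ($13,868): deductible already satisfied, so patient's share is 10% × $13,868 = $1,386.80. Adding that to $3,842.40 gives $5,229.20, past the $4,550 cap; patient pays only $4,550 − $3,842.40 = $707.60.

$707.60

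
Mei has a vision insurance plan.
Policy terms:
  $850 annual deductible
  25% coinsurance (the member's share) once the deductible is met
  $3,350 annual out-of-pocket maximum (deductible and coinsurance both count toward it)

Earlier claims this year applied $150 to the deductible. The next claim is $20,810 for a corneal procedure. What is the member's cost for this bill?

Deductible still to meet: $850 − $150 = $700.
The remaining $20,110 (= $20,810 − $700) moves to coinsurance.
25% of $20,110 = $5,027.50 falls to the member.
So the member owes $700 + $5,027.50 = $5,727.50 before any cap.
Year-to-date out-of-pocket would reach $150 + $5,727.50 = $5,877.50, above the $3,350 maximum, so the member pays only $3,350 − $150 = $3,200.

$3,200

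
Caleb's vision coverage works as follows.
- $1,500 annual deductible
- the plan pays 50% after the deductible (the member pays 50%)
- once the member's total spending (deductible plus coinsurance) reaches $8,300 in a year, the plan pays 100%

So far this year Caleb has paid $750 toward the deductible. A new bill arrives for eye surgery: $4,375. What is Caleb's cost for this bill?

$2,562.50

Remaining deductible: $1,500 − $750 = $750.
After the $750 deductible portion, $4,375 − $750 = $3,625 is subject to coinsurance.
50% of $3,625 = $1,812.50 falls to the member.
That puts the member's cost at $750 + $1,812.50 = $2,562.50 before any cap.
Total out-of-pocket so far would be $750 + $2,562.50 = $3,312.50, below the $8,300 cap — no reduction.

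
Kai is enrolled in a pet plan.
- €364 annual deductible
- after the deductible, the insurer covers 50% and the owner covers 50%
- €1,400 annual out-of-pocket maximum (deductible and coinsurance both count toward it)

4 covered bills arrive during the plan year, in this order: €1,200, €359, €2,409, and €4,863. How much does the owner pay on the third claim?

€438.50

Claim 1 (€1,200): deductible takes €364, €836 remains; 50% of €836 = €418. Cost to owner: €782. OOP to date €782.
Claim 2 (€359): deductible met; 50% of €359 = €179.50. Cost to owner: €179.50. OOP to date €961.50.
Claim 3 (€2,409): 50% coinsurance on €2,409 = €1,204.50. Adding that to €961.50 gives €2,166, past the €1,400 cap; owner pays only €1,400 − €961.50 = €438.50.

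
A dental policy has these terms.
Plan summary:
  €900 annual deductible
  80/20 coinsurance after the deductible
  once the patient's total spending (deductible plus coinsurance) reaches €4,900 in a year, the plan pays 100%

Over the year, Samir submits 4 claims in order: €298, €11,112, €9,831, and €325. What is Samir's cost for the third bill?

Bill 1, €298: fully absorbed by the deductible. Patient pays €298; OOP now €298.
Bill 2, €11,112: €602 to deductible, leaving €10,510; patient's 20% is €2,102. Patient owes €2,704 (running OOP €3,002).
Bill 3, €9,831: deductible already satisfied, so patient's share is 20% × €9,831 = €1,966.20. That would push OOP to €4,968.20, over the €4,900 cap, so patient pays €4,900 − €3,002 = €1,898.

€1,898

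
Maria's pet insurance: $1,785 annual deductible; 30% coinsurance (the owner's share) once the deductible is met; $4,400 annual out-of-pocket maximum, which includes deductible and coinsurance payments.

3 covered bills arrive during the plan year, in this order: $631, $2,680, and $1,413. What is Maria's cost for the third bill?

#1 ($631): fully absorbed by the deductible. Cost to owner: $631. OOP to date $631.
#2 ($2,680): $1,154 finishes the deductible; $1,526 goes to coinsurance; 30% of $1,526 = $457.80. Owner owes $1,611.80 (running OOP $2,242.80).
#3 ($1,413): deductible already satisfied, so owner's share is 30% × $1,413 = $423.90. Owner owes $423.90 (running OOP $2,666.70).

$423.90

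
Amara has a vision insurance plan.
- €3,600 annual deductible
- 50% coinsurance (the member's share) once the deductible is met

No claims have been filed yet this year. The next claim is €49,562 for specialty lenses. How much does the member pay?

€26,581

Nothing has been paid toward the €3,600 deductible, so the first €3,600 of this charge is applied there.
That leaves €49,562 − €3,600 = €45,962 for coinsurance.
Coinsurance: €45,962 × 50% = €22,981.
So the member owes €3,600 + €22,981 = €26,581.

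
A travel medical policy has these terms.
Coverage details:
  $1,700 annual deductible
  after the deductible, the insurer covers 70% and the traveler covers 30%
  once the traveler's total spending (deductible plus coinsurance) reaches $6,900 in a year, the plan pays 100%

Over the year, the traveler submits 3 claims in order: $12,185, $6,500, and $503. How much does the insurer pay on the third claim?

Bill 1, $12,185: $1,700 to deductible, leaving $10,485; traveler's 30% is $3,145.50. Traveler owes $4,845.50 (running OOP $4,845.50). Plan pays $12,185 − $4,845.50 = $7,339.50.
Bill 2, $6,500: deductible already satisfied, so traveler's share is 30% × $6,500 = $1,950. Traveler owes $1,950 (running OOP $6,795.50). Plan pays $6,500 − $1,950 = $4,550.
Bill 3, $503: deductible met; 30% of $503 = $150.90. That would push OOP to $6,946.40, over the $6,900 cap, so traveler pays $6,900 − $6,795.50 = $104.50. Insurer: $503 − $104.50 = $398.50.

$398.50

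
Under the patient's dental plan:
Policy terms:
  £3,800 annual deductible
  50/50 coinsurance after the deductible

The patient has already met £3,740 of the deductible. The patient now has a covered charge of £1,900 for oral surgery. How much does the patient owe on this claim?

£980

Deductible still to meet: £3,800 − £3,740 = £60.
After the £60 deductible portion, £1,900 − £60 = £1,840 is subject to coinsurance.
50% of £1,840 = £920 falls to the patient.
So the patient owes £60 + £920 = £980.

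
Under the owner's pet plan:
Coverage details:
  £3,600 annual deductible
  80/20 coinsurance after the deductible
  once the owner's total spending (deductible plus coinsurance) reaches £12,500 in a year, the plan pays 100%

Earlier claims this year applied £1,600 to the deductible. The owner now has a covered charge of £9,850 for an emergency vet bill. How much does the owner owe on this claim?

£3,570

Deductible still to meet: £3,600 − £1,600 = £2,000.
That leaves £9,850 − £2,000 = £7,850 for coinsurance.
Owner's 20% share of £7,850 is £1,570.
Owner responsibility before any cap: £2,000 + £1,570 = £3,570.
Total out-of-pocket so far would be £1,600 + £3,570 = £5,170, below the £12,500 cap — no reduction.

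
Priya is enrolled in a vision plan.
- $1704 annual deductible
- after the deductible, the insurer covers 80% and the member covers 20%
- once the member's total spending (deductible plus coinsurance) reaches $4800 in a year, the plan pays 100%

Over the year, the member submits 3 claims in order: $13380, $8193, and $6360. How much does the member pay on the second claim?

$760.80

#1 ($13380): $1704 finishes the deductible; $11676 goes to coinsurance; 20% of $11676 = $2335.20. Member owes $4039.20 (running OOP $4039.20).
#2 ($8193): deductible met; 20% of $8193 = $1638.60. Adding that to $4039.20 gives $5677.80, past the $4800 cap; member pays only $4800 − $4039.20 = $760.80.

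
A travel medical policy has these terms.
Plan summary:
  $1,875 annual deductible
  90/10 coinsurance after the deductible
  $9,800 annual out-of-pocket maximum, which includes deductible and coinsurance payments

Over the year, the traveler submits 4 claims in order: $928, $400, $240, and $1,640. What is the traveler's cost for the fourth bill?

$440.30

Claim 1 ($928): entire amount goes to the deductible. Traveler owes $928 (running OOP $928).
Claim 2 ($400): entire amount goes to the deductible. Cost to traveler: $400. OOP to date $1,328.
Claim 3 ($240): all of it applies to the deductible. Traveler owes $240 (running OOP $1,568).
Claim 4 ($1,640): deductible takes $307, $1,333 remains; traveler's 10% is $133.30. Traveler pays $440.30; OOP now $2,008.30.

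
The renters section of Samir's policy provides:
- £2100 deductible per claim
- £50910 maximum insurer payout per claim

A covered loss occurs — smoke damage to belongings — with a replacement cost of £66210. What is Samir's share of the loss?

£15300

Less the £2100 deductible: £66210 − £2100 = £64110.
£64110 exceeds the £50910 limit, so the insurer pays the limit: £50910.
The tenant bears the rest of the original loss: £66210 − £50910 = £15300.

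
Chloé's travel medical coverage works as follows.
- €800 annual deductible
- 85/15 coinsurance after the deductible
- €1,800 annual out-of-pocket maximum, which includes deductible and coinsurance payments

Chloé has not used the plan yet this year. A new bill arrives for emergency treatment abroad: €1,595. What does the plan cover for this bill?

Nothing has been paid toward the €800 deductible, so the first €800 of this charge is applied there.
The remaining €795 (= €1,595 − €800) moves to coinsurance.
Coinsurance: €795 × 15% = €119.25.
So the traveler owes €800 + €119.25 = €919.25 before any cap.
Year-to-date out-of-pocket becomes €0 + €919.25 = €919.25, still under the €1,800 maximum, so no cap applies.
Insurer pays the balance: €1,595 − €919.25 = €675.75.

€675.75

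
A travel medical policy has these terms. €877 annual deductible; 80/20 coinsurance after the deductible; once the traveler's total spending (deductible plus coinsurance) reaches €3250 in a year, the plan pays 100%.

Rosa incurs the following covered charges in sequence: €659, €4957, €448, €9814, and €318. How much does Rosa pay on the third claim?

€89.60

Bill 1, €659: fully absorbed by the deductible. Traveler pays €659; OOP now €659.
Bill 2, €4957: deductible takes €218, €4739 remains; traveler's 20% is €947.80. Traveler pays €1165.80; OOP now €1824.80.
Bill 3, €448: 20% coinsurance on €448 = €89.60. Traveler pays €89.60; OOP now €1914.40.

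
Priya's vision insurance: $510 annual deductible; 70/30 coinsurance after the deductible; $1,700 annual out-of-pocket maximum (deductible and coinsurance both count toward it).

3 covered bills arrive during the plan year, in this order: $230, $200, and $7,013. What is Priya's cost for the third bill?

Claim 1 — $230: entire amount goes to the deductible. Cost to member: $230. OOP to date $230.
Claim 2 — $200: entire amount goes to the deductible. Member owes $200 (running OOP $430).
Claim 3 — $7,013: $80 finishes the deductible; $6,933 goes to coinsurance; coinsurance $6,933 × 30% = $2,079.90. Deductible plus coinsurance: $80 + $2,079.90 = $2,159.90. That would push OOP to $2,589.90, over the $1,700 cap, so member pays $1,700 − $430 = $1,270.

$1,270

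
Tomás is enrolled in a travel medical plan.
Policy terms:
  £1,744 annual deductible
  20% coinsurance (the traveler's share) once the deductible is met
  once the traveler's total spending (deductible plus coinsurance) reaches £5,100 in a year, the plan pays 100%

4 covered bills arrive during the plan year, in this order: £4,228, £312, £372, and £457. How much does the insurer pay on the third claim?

£297.60

#1 (£4,228): deductible takes £1,744, £2,484 remains; coinsurance £2,484 × 20% = £496.80. Cost to traveler: £2,240.80. OOP to date £2,240.80. Plan pays £4,228 − £2,240.80 = £1,987.20.
#2 (£312): deductible already satisfied, so traveler's share is 20% × £312 = £62.40. Cost to traveler: £62.40. OOP to date £2,303.20. Insurer: £312 − £62.40 = £249.60.
#3 (£372): 20% coinsurance on £372 = £74.40. Cost to traveler: £74.40. OOP to date £2,377.60. Plan pays £372 − £74.40 = £297.60.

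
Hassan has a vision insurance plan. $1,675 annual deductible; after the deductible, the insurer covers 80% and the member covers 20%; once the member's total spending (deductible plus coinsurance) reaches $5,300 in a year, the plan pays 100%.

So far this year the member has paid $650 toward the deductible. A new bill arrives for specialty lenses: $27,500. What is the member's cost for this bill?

$650 of the $1,675 deductible is already met, leaving $1,025.
That leaves $27,500 − $1,025 = $26,475 for coinsurance.
Coinsurance: $26,475 × 20% = $5,295.
That puts the member's cost at $1,025 + $5,295 = $6,320 before any cap.
Adding $6,320 to the $650 already spent would give $6,970, which exceeds the $5,300 cap; the member pays just $5,300 − $650 = $4,650.

$4,650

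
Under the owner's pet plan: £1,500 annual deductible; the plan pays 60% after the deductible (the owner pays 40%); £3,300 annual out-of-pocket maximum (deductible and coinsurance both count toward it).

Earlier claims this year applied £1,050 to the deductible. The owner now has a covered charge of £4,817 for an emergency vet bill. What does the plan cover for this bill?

£2,620.20

Remaining deductible: £1,500 − £1,050 = £450.
The remaining £4,367 (= £4,817 − £450) moves to coinsurance.
40% of £4,367 = £1,746.80 falls to the owner.
Owner responsibility before any cap: £450 + £1,746.80 = £2,196.80.
Total out-of-pocket so far would be £1,050 + £2,196.80 = £3,246.80, below the £3,300 cap — no reduction.
The insurer covers the remainder: £4,817 − £2,196.80 = £2,620.20.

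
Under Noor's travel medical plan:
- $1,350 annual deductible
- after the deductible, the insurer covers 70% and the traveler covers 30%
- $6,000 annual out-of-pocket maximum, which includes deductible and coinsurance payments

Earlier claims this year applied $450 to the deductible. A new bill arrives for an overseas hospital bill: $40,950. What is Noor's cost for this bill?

$5,550

Deductible still to meet: $1,350 − $450 = $900.
That leaves $40,950 − $900 = $40,050 for coinsurance.
Coinsurance: $40,050 × 30% = $12,015.
That puts the traveler's cost at $900 + $12,015 = $12,915 before any cap.
Year-to-date out-of-pocket would reach $450 + $12,915 = $13,365, above the $6,000 maximum, so the traveler pays only $6,000 − $450 = $5,550.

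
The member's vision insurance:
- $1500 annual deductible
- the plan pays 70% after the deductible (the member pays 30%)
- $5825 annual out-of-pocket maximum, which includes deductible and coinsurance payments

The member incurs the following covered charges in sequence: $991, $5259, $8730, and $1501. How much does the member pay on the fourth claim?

Claim 1 — $991: all of it applies to the deductible. Member pays $991; OOP now $991.
Claim 2 — $5259: deductible takes $509, $4750 remains; 30% of $4750 = $1425. Member pays $1934; OOP now $2925.
Claim 3 — $8730: 30% coinsurance on $8730 = $2619. Cost to member: $2619. OOP to date $5544.
Claim 4 — $1501: 30% coinsurance on $1501 = $450.30. OOP would hit $5994.30 > $5825, so the cap limits the member to $5825 − $5544 = $281.

$281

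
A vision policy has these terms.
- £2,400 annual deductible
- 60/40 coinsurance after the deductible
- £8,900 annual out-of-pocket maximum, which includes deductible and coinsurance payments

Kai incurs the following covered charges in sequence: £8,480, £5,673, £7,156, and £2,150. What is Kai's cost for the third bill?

Claim 1 (£8,480): deductible takes £2,400, £6,080 remains; coinsurance £6,080 × 40% = £2,432. Member owes £4,832 (running OOP £4,832).
Claim 2 (£5,673): deductible already satisfied, so member's share is 40% × £5,673 = £2,269.20. Cost to member: £2,269.20. OOP to date £7,101.20.
Claim 3 (£7,156): deductible met; 40% of £7,156 = £2,862.40. OOP would hit £9,963.60 > £8,900, so the cap limits the member to £8,900 − £7,101.20 = £1,798.80.

£1,798.80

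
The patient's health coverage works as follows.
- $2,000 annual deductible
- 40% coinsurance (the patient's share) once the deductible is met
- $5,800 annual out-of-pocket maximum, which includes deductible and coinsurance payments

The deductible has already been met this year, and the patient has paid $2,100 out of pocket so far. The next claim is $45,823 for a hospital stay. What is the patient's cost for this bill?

$3,700

With the deductible met, the entire $45,823 is subject to coinsurance.
Patient's 40% share of $45,823 is $18,329.20.
Adding $18,329.20 to the $2,100 already spent would give $20,429.20, which exceeds the $5,800 cap; the patient pays just $5,800 − $2,100 = $3,700.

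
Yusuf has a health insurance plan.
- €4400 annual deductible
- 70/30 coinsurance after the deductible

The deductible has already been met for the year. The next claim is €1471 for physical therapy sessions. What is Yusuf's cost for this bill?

€441.30

The deductible is already satisfied, so the full bill goes to coinsurance.
30% of €1471 = €441.30 falls to the patient.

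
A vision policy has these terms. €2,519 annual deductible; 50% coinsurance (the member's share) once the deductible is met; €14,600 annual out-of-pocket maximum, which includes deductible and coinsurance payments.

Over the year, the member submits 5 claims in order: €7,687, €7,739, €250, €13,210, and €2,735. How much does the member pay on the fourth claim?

€5,502.50

Claim 1 — €7,687: €2,519 to deductible, leaving €5,168; 50% of €5,168 = €2,584. Member pays €5,103; OOP now €5,103.
Claim 2 — €7,739: deductible met; 50% of €7,739 = €3,869.50. Cost to member: €3,869.50. OOP to date €8,972.50.
Claim 3 — €250: deductible met; 50% of €250 = €125. Cost to member: €125. OOP to date €9,097.50.
Claim 4 — €13,210: deductible met; 50% of €13,210 = €6,605. That would push OOP to €15,702.50, over the €14,600 cap, so member pays €14,600 − €9,097.50 = €5,502.50.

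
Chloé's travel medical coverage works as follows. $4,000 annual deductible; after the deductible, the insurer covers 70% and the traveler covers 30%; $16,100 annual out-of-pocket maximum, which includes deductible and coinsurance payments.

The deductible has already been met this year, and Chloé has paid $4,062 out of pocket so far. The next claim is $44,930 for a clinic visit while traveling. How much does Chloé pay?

With the deductible met, the entire $44,930 is subject to coinsurance.
Coinsurance: $44,930 × 30% = $13,479.
Year-to-date out-of-pocket would reach $4,062 + $13,479 = $17,541, above the $16,100 maximum, so the traveler pays only $16,100 − $4,062 = $12,038.

$12,038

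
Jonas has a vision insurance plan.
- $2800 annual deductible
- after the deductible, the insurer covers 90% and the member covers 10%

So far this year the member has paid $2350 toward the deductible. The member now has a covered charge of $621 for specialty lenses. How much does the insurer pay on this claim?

Remaining deductible: $2800 − $2350 = $450.
The remaining $171 (= $621 − $450) moves to coinsurance.
Member's 10% share of $171 is $17.10.
That puts the member's cost at $450 + $17.10 = $467.10.
The insurer covers the remainder: $621 − $467.10 = $153.90.

$153.90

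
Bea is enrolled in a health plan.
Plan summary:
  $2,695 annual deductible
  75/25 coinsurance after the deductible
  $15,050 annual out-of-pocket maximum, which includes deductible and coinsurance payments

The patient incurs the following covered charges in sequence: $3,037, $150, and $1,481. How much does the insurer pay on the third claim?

Bill 1, $3,037: deductible takes $2,695, $342 remains; patient's 25% is $85.50. Patient pays $2,780.50; OOP now $2,780.50. Plan pays $3,037 − $2,780.50 = $256.50.
Bill 2, $150: deductible already satisfied, so patient's share is 25% × $150 = $37.50. Cost to patient: $37.50. OOP to date $2,818. Insurer: $150 − $37.50 = $112.50.
Bill 3, $1,481: 25% coinsurance on $1,481 = $370.25. Patient pays $370.25; OOP now $3,188.25. Insurer: $1,481 − $370.25 = $1,110.75.

$1,110.75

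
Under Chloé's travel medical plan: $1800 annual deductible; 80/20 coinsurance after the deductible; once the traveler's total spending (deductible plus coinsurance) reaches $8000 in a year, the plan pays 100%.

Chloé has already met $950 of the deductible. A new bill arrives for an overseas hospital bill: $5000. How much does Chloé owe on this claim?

$1680

$950 of the $1800 deductible is already met, leaving $850.
After the $850 deductible portion, $5000 − $850 = $4150 is subject to coinsurance.
Traveler's 20% share of $4150 is $830.
Traveler responsibility before any cap: $850 + $830 = $1680.
Total out-of-pocket so far would be $950 + $1680 = $2630, below the $8000 cap — no reduction.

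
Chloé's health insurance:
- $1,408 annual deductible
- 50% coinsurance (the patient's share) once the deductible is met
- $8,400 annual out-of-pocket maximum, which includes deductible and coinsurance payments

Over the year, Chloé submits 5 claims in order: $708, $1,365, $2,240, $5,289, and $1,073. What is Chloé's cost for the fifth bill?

Claim 1 — $708: fully absorbed by the deductible. Cost to patient: $708. OOP to date $708.
Claim 2 — $1,365: $700 finishes the deductible; $665 goes to coinsurance; coinsurance $665 × 50% = $332.50. Cost to patient: $1,032.50. OOP to date $1,740.50.
Claim 3 — $2,240: deductible met; 50% of $2,240 = $1,120. Patient pays $1,120; OOP now $2,860.50.
Claim 4 — $5,289: deductible met; 50% of $5,289 = $2,644.50. Cost to patient: $2,644.50. OOP to date $5,505.
Claim 5 — $1,073: deductible already satisfied, so patient's share is 50% × $1,073 = $536.50. Patient owes $536.50 (running OOP $6,041.50).

$536.50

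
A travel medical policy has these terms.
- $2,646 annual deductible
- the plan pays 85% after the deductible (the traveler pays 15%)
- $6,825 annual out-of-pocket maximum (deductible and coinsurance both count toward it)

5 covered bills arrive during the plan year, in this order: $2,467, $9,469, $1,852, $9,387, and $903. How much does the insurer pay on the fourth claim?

$7,978.95

#1 ($2,467): fully absorbed by the deductible. Cost to traveler: $2,467. OOP to date $2,467. Plan pays $2,467 − $2,467 = $0.
#2 ($9,469): deductible takes $179, $9,290 remains; 15% of $9,290 = $1,393.50. Traveler pays $1,572.50; OOP now $4,039.50. Insurer: $9,469 − $1,572.50 = $7,896.50.
#3 ($1,852): 15% coinsurance on $1,852 = $277.80. Traveler pays $277.80; OOP now $4,317.30. Insurer: $1,852 − $277.80 = $1,574.20.
#4 ($9,387): 15% coinsurance on $9,387 = $1,408.05. Cost to traveler: $1,408.05. OOP to date $5,725.35. Plan pays $9,387 − $1,408.05 = $7,978.95.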